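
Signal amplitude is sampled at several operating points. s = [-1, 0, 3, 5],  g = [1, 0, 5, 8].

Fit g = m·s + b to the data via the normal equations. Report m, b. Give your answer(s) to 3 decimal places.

m = 1.297, b = 1.231

The normal system XᵀX·[m, b]ᵀ = Xᵀg is [[35, 7]; [7, 4]]·[m, b]ᵀ = [54, 14]ᵀ.
Δ = 35·4 − 7² = 91.
m = (54·4 − 7·14)/91 = 118/91; b = (35·14 − 7·54)/91 = 16/13.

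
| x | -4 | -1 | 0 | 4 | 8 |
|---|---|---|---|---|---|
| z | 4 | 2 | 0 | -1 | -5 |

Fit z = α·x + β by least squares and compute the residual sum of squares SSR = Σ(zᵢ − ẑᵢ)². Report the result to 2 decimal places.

Normal-equation sums: Σx·x = 97, Σx = 7, Σ1 = 5.
For Mᵀz: Σx·z = -62, Σz = 0.
So MᵀM·[α, β]ᵀ = Mᵀz: [[97, 7]; [7, 5]]·[α, β]ᵀ = [-62, 0]ᵀ.
Determinant 97·5 − 7² = 436.
α = ((-62)·5 − 7·0)/436 = -155/218; β = (97·0 − 7·(-62))/436 = 217/218.
Residuals: 35/218, 32/109, -217/218, 185/218, -67/218; SSR = 209/109.

SSR = 1.92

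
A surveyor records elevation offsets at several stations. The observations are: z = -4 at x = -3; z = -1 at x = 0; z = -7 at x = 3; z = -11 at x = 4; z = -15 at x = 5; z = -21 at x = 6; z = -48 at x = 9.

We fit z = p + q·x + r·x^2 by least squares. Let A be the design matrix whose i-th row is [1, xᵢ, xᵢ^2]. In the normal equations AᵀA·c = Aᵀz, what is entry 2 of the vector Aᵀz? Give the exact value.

Entry 2 ↔ basis x, so (Aᵀz)_{2} = Σᵢ (x)·zᵢ = (-3)·(-4) + (0)·(-1) + (3)·(-7) + (4)·(-11) + (5)·(-15) + (6)·(-21) + (9)·(-48) = -686.

-686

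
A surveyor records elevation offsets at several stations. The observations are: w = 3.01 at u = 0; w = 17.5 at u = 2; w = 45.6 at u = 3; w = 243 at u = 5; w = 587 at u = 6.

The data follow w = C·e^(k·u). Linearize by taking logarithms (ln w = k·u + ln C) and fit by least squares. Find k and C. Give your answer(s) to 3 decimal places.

With ln wᵢ as the transformed response and uᵢ as the regressor:
Σu = 16.0000, Σ(u)² = 74.0000, Σln w = 19.6521, Σu·ln w = 82.8996.
Equations: 74.0000·k + 16.0000·ln C = 82.8996;  16.0000·k + 5·ln C = 19.6521.
Solving (det = 114.0000): k = 0.87775, ln C = 1.12162, so C = exp(1.12162) = 3.06982.

k = 0.878, C = 3.070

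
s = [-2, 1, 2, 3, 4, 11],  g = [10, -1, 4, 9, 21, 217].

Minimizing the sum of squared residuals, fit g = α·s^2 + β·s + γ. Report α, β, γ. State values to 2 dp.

α = 2.00, β = -2.09, γ = -1.59

Forming XᵀX = [[15011, 1423, 155]; [1423, 155, 19]; [155, 19, 6]] and Xᵀg = [26729, 2485, 260]ᵀ gives XᵀX·[α, β, γ]ᵀ = Xᵀg.
Inverting the 3×3 Gram matrix, [α, β, γ]ᵀ = [174443/87440, -182571/87440, -34809/21860]ᵀ.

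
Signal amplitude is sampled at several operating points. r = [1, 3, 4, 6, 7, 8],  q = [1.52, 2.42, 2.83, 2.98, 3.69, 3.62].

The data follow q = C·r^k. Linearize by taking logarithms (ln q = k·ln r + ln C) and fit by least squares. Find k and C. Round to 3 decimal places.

k = 0.421, C = 1.526

Linearized form: ln q = k·ln r + ln C. From the 6 transformed points,
Σln r = 8.3020, Σ(ln r)² = 14.4498, Σln q = 6.0268, Σln r·ln q = 9.5853.
Equations: 14.4498·k + 8.3020·ln C = 9.5853;  8.3020·k + 6·ln C = 6.0268.
Δ = 14.4498·6 − (8.3020)² = 17.7753; k = (9.5853·6 − 8.3020·6.0268)/17.7753 = 0.42066, ln C = (14.4498·6.0268 − 8.3020·9.5853)/17.7753 = 0.42241, so C = exp(0.42241) = 1.52564.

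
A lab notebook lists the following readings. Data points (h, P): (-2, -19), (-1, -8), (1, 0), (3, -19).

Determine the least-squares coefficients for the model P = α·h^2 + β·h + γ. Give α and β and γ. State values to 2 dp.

The normal system XᵀX·[α, β, γ]ᵀ = XᵀP is [[99, 19, 15]; [19, 15, 1]; [15, 1, 4]]·[α, β, γ]ᵀ = [-255, -11, -46]ᵀ.
Row-reducing yields α = -2449/796, β = 2559/796, γ = -305/398.

α = -3.08, β = 3.21, γ = -0.77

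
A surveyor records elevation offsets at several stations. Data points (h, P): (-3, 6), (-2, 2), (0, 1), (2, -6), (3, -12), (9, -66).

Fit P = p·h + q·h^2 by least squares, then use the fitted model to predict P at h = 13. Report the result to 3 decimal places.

From the data, Σh·h = 107, Σh·h^2 = 729, Σh^2·h^2 = 6755.
Moment sums: Σh·P = -664, Σh^2·P = -5416.
Normal equations: [[107, 729]; [729, 6755]]·[p, q]ᵀ = [-664, -5416]ᵀ.
Determinant 107·6755 − 729² = 191344.
p = ((-664)·6755 − 729·(-5416))/191344 = -33566/11959; q = (107·(-5416) − 729·(-664))/191344 = -5966/11959.
At h = 13: P̂ = (-33566/11959)·(13) + (-5966/11959)·(169) = -1444612/11959.

P̂ = -120.797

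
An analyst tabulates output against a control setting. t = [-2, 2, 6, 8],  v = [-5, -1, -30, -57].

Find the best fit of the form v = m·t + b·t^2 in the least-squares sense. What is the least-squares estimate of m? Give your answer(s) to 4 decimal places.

From the data, Σt·t = 108, Σt·t^2 = 728, Σt^2·t^2 = 5424.
Moment sums: Σt·v = -628, Σt^2·v = -4752.
Eliminating b: 5424·(row 1) − 728·(row 2) gives 55808·m = 5424·(-628) − 728·(-4752) = 53184, so m = 831/872.
Then b = ((-4752) − 728·(831/872))/5424 = -1751/1744.

m = 0.9530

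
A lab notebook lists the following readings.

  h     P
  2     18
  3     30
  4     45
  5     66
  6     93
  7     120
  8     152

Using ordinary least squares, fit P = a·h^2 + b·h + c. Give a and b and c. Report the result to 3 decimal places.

a = 2.048, b = 2.024, c = 5.357

Setting ∂/∂a … = 0 gives: 8771·a + 1295·b + 203·c = 21668;  1295·a + 203·b + 35·c = 3250;  203·a + 35·b + 7·c = 524.
Inverting the 3×3 Gram matrix, [a, b, c]ᵀ = [43/21, 85/42, 75/14]ᵀ.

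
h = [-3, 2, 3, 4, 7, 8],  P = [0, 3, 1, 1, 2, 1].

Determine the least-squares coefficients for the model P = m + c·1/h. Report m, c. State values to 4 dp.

m = 0.8488, c = 2.8559

Forming XᵀX = [[6, 57/56]; [57/56, 16109/28224]] and XᵀP = [8, 419/168]ᵀ gives XᵀX·[m, c]ᵀ = XᵀP.
Δ = 6·(16109/28224) − (57/56)² = 22471/9408.
m = (8·(16109/28224) − (57/56)·(419/168))/(22471/9408) = 57223/67413; c = (6·(419/168) − (57/56)·8)/(22471/9408) = 64176/22471.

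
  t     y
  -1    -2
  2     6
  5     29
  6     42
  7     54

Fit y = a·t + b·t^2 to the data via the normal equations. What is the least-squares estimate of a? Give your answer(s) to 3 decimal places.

a = 1.586

With design matrix X, XᵀX = [[115, 691]; [691, 4339]] and Xᵀy = [789, 4905]ᵀ.
Eliminating b: 4339·(row 1) − 691·(row 2) gives 21504·a = 4339·789 − 691·4905 = 34116, so a = 2843/1792.
Then b = (4905 − 691·(2843/1792))/4339 = 1573/1792.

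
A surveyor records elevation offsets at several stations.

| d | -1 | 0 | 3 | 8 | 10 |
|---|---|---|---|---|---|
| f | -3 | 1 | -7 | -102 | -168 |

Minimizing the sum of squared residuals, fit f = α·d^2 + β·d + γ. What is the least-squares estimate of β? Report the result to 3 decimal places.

β = 3.058

Setting ∂/∂α … = 0 gives: 14178·α + 1538·β + 174·γ = -23394;  1538·α + 174·β + 20·γ = -2514;  174·α + 20·β + 5·γ = -279.
(Σd^2·d^2 = 14178, Σd^2·d = 1538, Σd^2 = 174, Σd·d = 174, Σd = 20, Σ1 = 5, Σd^2·f = -23394, Σd·f = -2514, Σf = -279.)
Inverting the 3×3 Gram matrix, [α, β, γ]ᵀ = [-136569/68224, 208659/68224, 55533/34112]ᵀ.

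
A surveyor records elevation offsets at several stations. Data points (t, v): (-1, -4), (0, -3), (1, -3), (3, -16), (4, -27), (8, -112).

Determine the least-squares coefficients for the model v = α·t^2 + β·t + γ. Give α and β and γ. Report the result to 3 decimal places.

α = -1.829, β = 0.905, γ = -2.017

Forming AᵀA = [[4435, 603, 91]; [603, 91, 15]; [91, 15, 6]] and Aᵀv = [-7751, -1051, -165]ᵀ gives AᵀA·[α, β, γ]ᵀ = Aᵀv.
Row-reducing yields α = -61557/33650, β = 30451/33650, γ = -33944/16825.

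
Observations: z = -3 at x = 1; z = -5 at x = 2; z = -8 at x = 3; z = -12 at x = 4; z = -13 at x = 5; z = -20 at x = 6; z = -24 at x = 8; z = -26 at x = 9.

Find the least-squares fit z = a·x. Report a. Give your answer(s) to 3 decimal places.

a = -2.949

Compute the Gram sums: Σx·x = 236.
For Mᵀz: Σx·z = -696.
MᵀM·[a]ᵀ = Mᵀz becomes [[236]]·[a]ᵀ = [-696]ᵀ.
Hence a = -696 / 236 ≈ -2.94915.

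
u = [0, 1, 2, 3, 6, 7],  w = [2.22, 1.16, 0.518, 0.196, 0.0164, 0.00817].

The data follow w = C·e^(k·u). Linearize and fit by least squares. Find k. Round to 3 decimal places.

k = -0.821

Let Y = ln w. Fitting Y = k·u + ln C by least squares:
Σu = 19.0000, Σ(u)² = 99.0000, Σln w = -10.2593, Σu·ln w = -64.3699.
Equations: 99.0000·k + 19.0000·ln C = -64.3699;  19.0000·k + 6·ln C = -10.2593.
Δ = 99.0000·6 − (19.0000)² = 233.0000; k = (-64.3699·6 − 19.0000·-10.2593)/233.0000 = -0.82100, ln C = (99.0000·-10.2593 − 19.0000·-64.3699)/233.0000 = 0.88997.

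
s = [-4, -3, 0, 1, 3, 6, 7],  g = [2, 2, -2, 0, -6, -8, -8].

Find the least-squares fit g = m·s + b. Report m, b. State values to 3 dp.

With design matrix M, MᵀM = [[120, 10]; [10, 7]] and Mᵀg = [-136, -20]ᵀ.
Δ = 120·7 − 10² = 740.
m = ((-136)·7 − 10·(-20))/740 = -188/185; b = (120·(-20) − 10·(-136))/740 = -52/37.

m = -1.016, b = -1.405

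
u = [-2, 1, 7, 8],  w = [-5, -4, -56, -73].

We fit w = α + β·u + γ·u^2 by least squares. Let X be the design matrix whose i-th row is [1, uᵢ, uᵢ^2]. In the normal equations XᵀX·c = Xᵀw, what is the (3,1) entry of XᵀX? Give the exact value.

118

Row 3 ↔ basis u^2, column 1 ↔ basis 1, so (XᵀX)_{3,1} = Σᵢ u^2 = (4)·(1) + (1)·(1) + (49)·(1) + (64)·(1) = 118.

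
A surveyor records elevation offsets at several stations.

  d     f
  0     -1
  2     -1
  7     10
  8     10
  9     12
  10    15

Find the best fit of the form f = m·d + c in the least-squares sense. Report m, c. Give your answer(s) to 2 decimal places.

m = 1.66, c = -2.45

Compute the Gram sums: Σd·d = 298, Σd = 36, Σ1 = 6.
For Aᵀf: Σd·f = 406, Σf = 45.
AᵀA·[m, c]ᵀ = Aᵀf becomes [[298, 36]; [36, 6]]·[m, c]ᵀ = [406, 45]ᵀ.
det = 298·6 − 36² = 492.
m = (406·6 − 36·45)/492 = 68/41; c = (298·45 − 36·406)/492 = -201/82.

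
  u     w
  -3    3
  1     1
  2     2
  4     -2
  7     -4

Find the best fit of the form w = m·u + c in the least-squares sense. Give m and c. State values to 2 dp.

m = -0.73, c = 1.61

Setting ∂/∂m … = 0 gives: 79·m + 11·c = -40;  11·m + 5·c = 0.
(Σu·u = 79, Σu = 11, Σ1 = 5, Σu·w = -40, Σw = 0.)
Eliminating c: 5·(row 1) − 11·(row 2) gives 274·m = 5·(-40) − 11·0 = -200, so m = -100/137.
Then c = (0 − 11·(-100/137))/5 = 220/137.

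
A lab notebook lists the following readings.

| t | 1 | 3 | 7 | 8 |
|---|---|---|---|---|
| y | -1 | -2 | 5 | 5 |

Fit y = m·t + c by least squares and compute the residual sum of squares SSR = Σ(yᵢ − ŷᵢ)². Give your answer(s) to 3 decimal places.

SSR = 5.878

From the data, Σt·t = 123, Σt = 19, Σ1 = 4.
Right-hand side: Σt·y = 68, Σy = 7.
Normal equations: [[123, 19]; [19, 4]]·[m, c]ᵀ = [68, 7]ᵀ.
Determinant 123·4 − 19² = 131.
m = (68·4 − 19·7)/131 = 139/131; c = (123·7 − 19·68)/131 = -431/131.
Residuals: 161/131, -248/131, 113/131, -26/131; SSR = 770/131.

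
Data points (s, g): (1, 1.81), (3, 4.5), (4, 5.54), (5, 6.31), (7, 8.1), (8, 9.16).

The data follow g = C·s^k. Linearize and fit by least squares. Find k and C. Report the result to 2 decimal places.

k = 0.77, C = 1.85

With ln gᵢ as the transformed response and ln sᵢ as the regressor:
XᵀX = [[13.8297, 8.1197]; [8.1197, 6]], rhs = [15.6668, 9.9582]ᵀ  (here Σln s = 8.1197, Σ(ln s)² = 13.8297, Σln g = 9.9582, Σln s·ln g = 15.6668).
Slope k = (n·Σln s·ln g − Σln s·Σln g)/(n·Σ(ln s)² − (Σln s)²) = (6·15.6668 − 8.1197·9.9582)/17.0487 = 0.77089; ln C = (Σln g − k·Σln s)/n = 0.61648, so C = exp(0.61648) = 1.85240.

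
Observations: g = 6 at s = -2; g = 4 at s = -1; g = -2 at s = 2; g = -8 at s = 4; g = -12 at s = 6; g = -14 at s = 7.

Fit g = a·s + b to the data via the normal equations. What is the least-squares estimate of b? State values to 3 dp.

With design matrix A, AᵀA = [[110, 16]; [16, 6]] and Aᵀg = [-222, -26]ᵀ.
det = 110·6 − 16² = 404.
a = ((-222)·6 − 16·(-26))/404 = -229/101; b = (110·(-26) − 16·(-222))/404 = 173/101.

b = 1.713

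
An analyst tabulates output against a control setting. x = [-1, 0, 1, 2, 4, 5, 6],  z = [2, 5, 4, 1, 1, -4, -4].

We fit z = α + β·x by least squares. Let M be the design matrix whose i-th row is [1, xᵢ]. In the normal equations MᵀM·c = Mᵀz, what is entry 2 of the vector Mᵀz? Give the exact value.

Entry 2 ↔ basis x, so (Mᵀz)_{2} = Σᵢ (x)·zᵢ = (-1)·(2) + (0)·(5) + (1)·(4) + (2)·(1) + (4)·(1) + (5)·(-4) + (6)·(-4) = -36.

-36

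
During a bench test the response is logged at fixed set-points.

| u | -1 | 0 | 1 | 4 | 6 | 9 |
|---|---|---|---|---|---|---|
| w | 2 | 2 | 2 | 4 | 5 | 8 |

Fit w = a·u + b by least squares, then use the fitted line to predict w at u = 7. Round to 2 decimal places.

ŵ = 6.15

Normal-equation sums: Σu·u = 135, Σu = 19, Σ1 = 6.
For Xᵀw: Σu·w = 118, Σw = 23.
XᵀX·[a, b]ᵀ = Xᵀw becomes [[135, 19]; [19, 6]]·[a, b]ᵀ = [118, 23]ᵀ.
Δ = 135·6 − 19² = 449.
a = (118·6 − 19·23)/449 = 271/449; b = (135·23 − 19·118)/449 = 863/449.
At u = 7: ŵ = (271/449)·(7) + (863/449)·(1) = 2760/449.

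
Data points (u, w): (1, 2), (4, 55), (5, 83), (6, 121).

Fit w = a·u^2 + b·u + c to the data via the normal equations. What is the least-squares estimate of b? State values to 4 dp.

b = 1.5856

Setting ∂/∂a … = 0 gives: 2178·a + 406·b + 78·c = 7313;  406·a + 78·b + 16·c = 1363;  78·a + 16·b + 4·c = 261.
Inverting the 3×3 Gram matrix, [a, b, c]ᵀ = [1143/362, 287/181, -482/181]ᵀ.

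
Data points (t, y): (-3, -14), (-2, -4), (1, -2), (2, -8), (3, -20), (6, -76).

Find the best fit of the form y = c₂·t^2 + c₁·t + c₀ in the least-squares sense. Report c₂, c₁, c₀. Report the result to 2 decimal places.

Sums needed: Σt^2·t^2 = 1491, Σt^2·t = 217, Σt^2 = 63, Σt·t = 63, Σt = 7, Σ1 = 6.
Moment sums: Σt^2·y = -3092, Σt·y = -484, Σy = -124.
So MᵀM·[c₂, c₁, c₀]ᵀ = Mᵀy: [[1491, 217, 63]; [217, 63, 7]; [63, 7, 6]]·[c₂, c₁, c₀]ᵀ = [-3092, -484, -124]ᵀ.
Solving the 3×3 system (Gaussian elimination) gives c₂ = -757/381, c₁ = -879/889, c₀ = 514/381.

c₂ = -1.99, c₁ = -0.99, c₀ = 1.35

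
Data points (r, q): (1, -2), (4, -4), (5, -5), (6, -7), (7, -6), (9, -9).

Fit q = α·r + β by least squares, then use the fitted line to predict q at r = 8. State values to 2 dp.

From the data, Σr·r = 208, Σr = 32, Σ1 = 6.
Right-hand side: Σr·q = -208, Σq = -33.
det = 208·6 − 32² = 224.
α = ((-208)·6 − 32·(-33))/224 = -6/7; β = (208·(-33) − 32·(-208))/224 = -13/14.
At r = 8: q̂ = (-6/7)·(8) + (-13/14)·(1) = -109/14.

q̂ = -7.79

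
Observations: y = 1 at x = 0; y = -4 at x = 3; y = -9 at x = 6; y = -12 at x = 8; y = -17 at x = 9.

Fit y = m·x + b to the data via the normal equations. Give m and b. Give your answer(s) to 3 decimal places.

m = -1.858, b = 1.460

Normal-equation sums: Σx·x = 190, Σx = 26, Σ1 = 5.
Moment sums: Σx·y = -315, Σy = -41.
AᵀA·[m, b]ᵀ = Aᵀy becomes [[190, 26]; [26, 5]]·[m, b]ᵀ = [-315, -41]ᵀ.
Determinant 190·5 − 26² = 274.
m = ((-315)·5 − 26·(-41))/274 = -509/274; b = (190·(-41) − 26·(-315))/274 = 200/137.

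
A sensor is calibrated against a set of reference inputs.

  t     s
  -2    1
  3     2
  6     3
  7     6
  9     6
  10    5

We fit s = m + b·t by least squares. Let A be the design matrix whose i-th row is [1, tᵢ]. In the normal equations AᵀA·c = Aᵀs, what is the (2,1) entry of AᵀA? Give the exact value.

33

Row 2 ↔ basis t, column 1 ↔ basis 1, so (AᵀA)_{2,1} = Σᵢ t = (-2)·(1) + (3)·(1) + (6)·(1) + (7)·(1) + (9)·(1) + (10)·(1) = 33.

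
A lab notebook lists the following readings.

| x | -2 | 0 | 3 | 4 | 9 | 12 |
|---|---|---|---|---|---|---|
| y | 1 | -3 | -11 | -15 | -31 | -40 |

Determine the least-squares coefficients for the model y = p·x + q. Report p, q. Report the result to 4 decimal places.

p = -3.0071, q = -3.4693

The normal equations are: 254·p + 26·q = -854;  26·p + 6·q = -99.
Eliminating q: 6·(row 1) − 26·(row 2) gives 848·p = 6·(-854) − 26·(-99) = -2550, so p = -1275/424.
Then q = ((-99) − 26·(-1275/424))/6 = -1471/424.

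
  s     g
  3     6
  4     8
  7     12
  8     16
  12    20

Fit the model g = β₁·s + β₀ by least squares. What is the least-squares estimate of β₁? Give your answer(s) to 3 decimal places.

β₁ = 1.583

The normal system AᵀA·[β₁, β₀]ᵀ = Aᵀg is [[282, 34]; [34, 5]]·[β₁, β₀]ᵀ = [502, 62]ᵀ.
Eliminating β₀: 5·(row 1) − 34·(row 2) gives 254·β₁ = 5·502 − 34·62 = 402, so β₁ = 201/127.
Then β₀ = (62 − 34·(201/127))/5 = 208/127.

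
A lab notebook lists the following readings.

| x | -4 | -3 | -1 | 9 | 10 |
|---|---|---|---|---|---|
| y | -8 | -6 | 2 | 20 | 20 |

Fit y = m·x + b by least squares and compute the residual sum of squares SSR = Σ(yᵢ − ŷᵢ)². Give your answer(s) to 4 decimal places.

From the data, Σx·x = 207, Σx = 11, Σ1 = 5.
For Aᵀy: Σx·y = 428, Σy = 28.
det = 207·5 − 11² = 914.
m = (428·5 − 11·28)/914 = 916/457; b = (207·28 − 11·428)/914 = 544/457.
Residuals: -536/457, -538/457, 1286/457, 352/457, -564/457; SSR = 5848/457.

SSR = 12.7965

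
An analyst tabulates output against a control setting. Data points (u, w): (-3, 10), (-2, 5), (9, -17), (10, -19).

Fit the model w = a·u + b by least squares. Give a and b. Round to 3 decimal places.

a = -2.134, b = 2.221

Entries of MᵀM: Σu·u = 194, Σu = 14, Σ1 = 4.
And Σu·w = -383, Σw = -21.
So MᵀM·[a, b]ᵀ = Mᵀw: [[194, 14]; [14, 4]]·[a, b]ᵀ = [-383, -21]ᵀ.
Δ = 194·4 − 14² = 580.
a = ((-383)·4 − 14·(-21))/580 = -619/290; b = (194·(-21) − 14·(-383))/580 = 322/145.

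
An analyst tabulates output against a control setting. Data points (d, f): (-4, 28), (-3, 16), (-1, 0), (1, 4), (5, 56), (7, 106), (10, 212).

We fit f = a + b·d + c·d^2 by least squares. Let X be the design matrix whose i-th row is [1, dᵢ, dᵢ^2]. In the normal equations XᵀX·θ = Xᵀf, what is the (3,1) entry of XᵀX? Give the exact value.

Row 3 ↔ basis d^2, column 1 ↔ basis 1, so (XᵀX)_{3,1} = Σᵢ d^2 = (16)·(1) + (9)·(1) + (1)·(1) + (1)·(1) + (25)·(1) + (49)·(1) + (100)·(1) = 201.

201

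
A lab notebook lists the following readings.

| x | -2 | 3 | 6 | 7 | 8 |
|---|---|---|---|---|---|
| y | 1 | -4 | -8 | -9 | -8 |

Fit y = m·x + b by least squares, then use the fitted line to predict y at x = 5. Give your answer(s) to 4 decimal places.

The normal equations are: 162·m + 22·b = -189;  22·m + 5·b = -28.
Determinant 162·5 − 22² = 326.
m = ((-189)·5 − 22·(-28))/326 = -329/326; b = (162·(-28) − 22·(-189))/326 = -189/163.
At x = 5: ŷ = (-329/326)·(5) + (-189/163)·(1) = -2023/326.

ŷ = -6.2055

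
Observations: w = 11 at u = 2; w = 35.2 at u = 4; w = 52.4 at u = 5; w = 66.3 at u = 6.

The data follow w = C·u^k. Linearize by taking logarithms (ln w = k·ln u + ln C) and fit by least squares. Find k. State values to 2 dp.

k = 1.66

With ln wᵢ as the transformed response and ln uᵢ as the regressor:
AᵀA = [[8.2030, 5.4806]; [5.4806, 4]], rhs = [20.4853, 14.1120]ᵀ  (here Σln u = 5.4806, Σ(ln u)² = 8.2030, Σln w = 14.1120, Σln u·ln w = 20.4853).
Solving (det = 2.7744): k = 1.65742, ln C = 1.25707.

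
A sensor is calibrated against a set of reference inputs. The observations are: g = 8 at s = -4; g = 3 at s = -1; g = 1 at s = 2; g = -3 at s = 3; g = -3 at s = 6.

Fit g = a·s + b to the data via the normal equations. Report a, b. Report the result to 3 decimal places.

Sums needed: Σs·s = 66, Σs = 6, Σ1 = 5.
Right-hand side: Σs·g = -60, Σg = 6.
Eliminating b: 5·(row 1) − 6·(row 2) gives 294·a = 5·(-60) − 6·6 = -336, so a = -8/7.
Then b = (6 − 6·(-8/7))/5 = 18/7.

a = -1.143, b = 2.571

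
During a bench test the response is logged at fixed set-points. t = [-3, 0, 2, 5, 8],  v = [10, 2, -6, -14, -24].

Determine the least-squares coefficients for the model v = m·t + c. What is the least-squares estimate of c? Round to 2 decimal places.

From the data, Σt·t = 102, Σt = 12, Σ1 = 5.
And Σt·v = -304, Σv = -32.
MᵀM·[m, c]ᵀ = Mᵀv becomes [[102, 12]; [12, 5]]·[m, c]ᵀ = [-304, -32]ᵀ.
Eliminating c: 5·(row 1) − 12·(row 2) gives 366·m = 5·(-304) − 12·(-32) = -1136, so m = -568/183.
Then c = ((-32) − 12·(-568/183))/5 = 64/61.

c = 1.05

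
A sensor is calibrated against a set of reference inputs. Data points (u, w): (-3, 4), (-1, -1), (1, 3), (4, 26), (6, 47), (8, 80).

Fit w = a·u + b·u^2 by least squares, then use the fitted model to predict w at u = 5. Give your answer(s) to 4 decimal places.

Compute the Gram sums: Σu·u = 127, Σu·u^2 = 765, Σu^2·u^2 = 5731.
For Mᵀw: Σu·w = 1018, Σu^2·w = 7266.
MᵀM·[a, b]ᵀ = Mᵀw becomes [[127, 765]; [765, 5731]]·[a, b]ᵀ = [1018, 7266]ᵀ.
det = 127·5731 − 765² = 142612.
a = (1018·5731 − 765·7266)/142612 = 68917/35653; b = (127·7266 − 765·1018)/142612 = 36003/35653.
At u = 5: ŵ = (68917/35653)·(5) + (36003/35653)·(25) = 1244660/35653.

ŵ = 34.9104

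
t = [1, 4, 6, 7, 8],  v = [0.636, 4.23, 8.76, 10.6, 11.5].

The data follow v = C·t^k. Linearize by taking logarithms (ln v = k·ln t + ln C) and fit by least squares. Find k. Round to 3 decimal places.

With ln vᵢ as the transformed response and ln tᵢ as the regressor:
AᵀA = [[13.2429, 7.2034]; [7.2034, 5]], rhs = [15.5605, 7.9630]ᵀ  (here Σln t = 7.2034, Σ(ln t)² = 13.2429, Σln v = 7.9630, Σln t·ln v = 15.5605).
Solving (det = 14.3252): k = 1.42696, ln C = -0.46319.

k = 1.427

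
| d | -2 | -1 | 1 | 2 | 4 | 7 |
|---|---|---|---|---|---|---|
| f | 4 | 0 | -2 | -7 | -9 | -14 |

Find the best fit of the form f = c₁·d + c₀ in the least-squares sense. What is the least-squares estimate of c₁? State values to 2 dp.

From the data, Σd·d = 75, Σd = 11, Σ1 = 6.
For Aᵀf: Σd·f = -158, Σf = -28.
AᵀA·[c₁, c₀]ᵀ = Aᵀf becomes [[75, 11]; [11, 6]]·[c₁, c₀]ᵀ = [-158, -28]ᵀ.
Δ = 75·6 − 11² = 329.
c₁ = ((-158)·6 − 11·(-28))/329 = -640/329; c₀ = (75·(-28) − 11·(-158))/329 = -362/329.

c₁ = -1.95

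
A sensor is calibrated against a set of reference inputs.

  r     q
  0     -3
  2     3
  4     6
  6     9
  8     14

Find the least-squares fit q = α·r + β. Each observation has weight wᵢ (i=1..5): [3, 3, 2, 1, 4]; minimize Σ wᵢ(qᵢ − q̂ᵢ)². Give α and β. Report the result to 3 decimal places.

α = 2.031, β = -2.202

Sums needed: Σwᵢ·r·r = 336, Σwᵢ·r = 52, Σwᵢ·1 = 13.
Moment sums: Σwᵢ·r·q = 568, Σwᵢ·q = 77.
Eliminating β: 13·(row 1) − 52·(row 2) gives 1664·α = 13·568 − 52·77 = 3380, so α = 65/32.
Then β = (77 − 52·(65/32))/13 = -229/104.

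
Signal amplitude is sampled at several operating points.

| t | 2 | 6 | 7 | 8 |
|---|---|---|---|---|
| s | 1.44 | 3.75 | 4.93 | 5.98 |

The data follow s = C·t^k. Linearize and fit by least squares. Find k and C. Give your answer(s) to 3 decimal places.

With ln sᵢ as the transformed response and ln tᵢ as the regressor:
XᵀX = [[11.8015, 6.5103]; [6.5103, 4]], rhs = [9.4443, 5.0702]ᵀ  (here Σln t = 6.5103, Σ(ln t)² = 11.8015, Σln s = 5.0702, Σln t·ln s = 9.4443).
Slope k = (n·Σln t·ln s − Σln t·Σln s)/(n·Σ(ln t)² − (Σln t)²) = (4·9.4443 − 6.5103·5.0702)/4.8225 = 0.98895; ln C = (Σln s − k·Σln t)/n = -0.34204, so C = exp(-0.34204) = 0.71032.

k = 0.989, C = 0.710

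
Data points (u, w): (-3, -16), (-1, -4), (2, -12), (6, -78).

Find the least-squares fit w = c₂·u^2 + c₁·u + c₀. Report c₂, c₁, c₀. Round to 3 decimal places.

MᵀM·[c₂, c₁, c₀]ᵀ = Mᵀw reads: 1394·c₂ + 196·c₁ + 50·c₀ = -3004;  196·c₂ + 50·c₁ + 4·c₀ = -440;  50·c₂ + 4·c₁ + 4·c₀ = -110.
Solving the 3×3 system (Gaussian elimination) gives c₂ = -4459/2343, c₁ = -2656/2343, c₀ = -183/71.

c₂ = -1.903, c₁ = -1.134, c₀ = -2.577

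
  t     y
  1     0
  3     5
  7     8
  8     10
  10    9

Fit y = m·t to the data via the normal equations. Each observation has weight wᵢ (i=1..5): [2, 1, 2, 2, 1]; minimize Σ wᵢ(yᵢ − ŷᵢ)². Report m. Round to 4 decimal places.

From the data, Σwᵢ·t·t = 337.
For XᵀWy: Σwᵢ·t·y = 377.
Hence m = 377 / 337 ≈ 1.11869.

m = 1.1187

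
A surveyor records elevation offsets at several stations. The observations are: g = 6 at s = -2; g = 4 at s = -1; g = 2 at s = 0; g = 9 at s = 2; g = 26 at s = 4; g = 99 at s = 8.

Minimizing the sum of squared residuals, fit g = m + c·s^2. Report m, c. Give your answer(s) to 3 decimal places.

Normal-equation sums: Σ1 = 6, Σs^2 = 89, Σs^2·s^2 = 4385.
And Σg = 146, Σs^2·g = 6816.
Normal equations: [[6, 89]; [89, 4385]]·[m, c]ᵀ = [146, 6816]ᵀ.
det = 6·4385 − 89² = 18389.
m = (146·4385 − 89·6816)/18389 = 4798/2627; c = (6·6816 − 89·146)/18389 = 3986/2627.

m = 1.826, c = 1.517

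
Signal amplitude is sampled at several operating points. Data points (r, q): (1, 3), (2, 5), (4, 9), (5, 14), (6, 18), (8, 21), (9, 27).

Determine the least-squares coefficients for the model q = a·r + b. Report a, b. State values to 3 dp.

a = 2.942, b = -0.854

With design matrix A, AᵀA = [[227, 35]; [35, 7]] and Aᵀq = [638, 97]ᵀ.
Eliminating b: 7·(row 1) − 35·(row 2) gives 364·a = 7·638 − 35·97 = 1071, so a = 153/52.
Then b = (97 − 35·(153/52))/7 = -311/364.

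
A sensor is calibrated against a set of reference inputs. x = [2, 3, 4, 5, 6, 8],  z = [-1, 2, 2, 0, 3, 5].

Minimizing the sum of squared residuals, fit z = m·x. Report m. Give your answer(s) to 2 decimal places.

Entries of AᵀA: Σx·x = 154.
Right-hand side: Σx·z = 70.
Hence m = 70 / 154 ≈ 0.454545.

m = 0.45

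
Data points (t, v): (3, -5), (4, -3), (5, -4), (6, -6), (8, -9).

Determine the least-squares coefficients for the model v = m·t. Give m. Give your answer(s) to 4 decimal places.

m = -1.0333

From the data, Σt·t = 150.
Right-hand side: Σt·v = -155.
XᵀX·[m]ᵀ = Xᵀv becomes [[150]]·[m]ᵀ = [-155]ᵀ.
m = (-155)/150 = -1.03333.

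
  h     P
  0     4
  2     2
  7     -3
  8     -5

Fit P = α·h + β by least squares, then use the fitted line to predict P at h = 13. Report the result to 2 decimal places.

Compute the Gram sums: Σh·h = 117, Σh = 17, Σ1 = 4.
Right-hand side: Σh·P = -57, ΣP = -2.
So MᵀM·[α, β]ᵀ = MᵀP: [[117, 17]; [17, 4]]·[α, β]ᵀ = [-57, -2]ᵀ.
Eliminating β: 4·(row 1) − 17·(row 2) gives 179·α = 4·(-57) − 17·(-2) = -194, so α = -194/179.
Then β = ((-2) − 17·(-194/179))/4 = 735/179.
At h = 13: P̂ = (-194/179)·(13) + (735/179)·(1) = -1787/179.

P̂ = -9.98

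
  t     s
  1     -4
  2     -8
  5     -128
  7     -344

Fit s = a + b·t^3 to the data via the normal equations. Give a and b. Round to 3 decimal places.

a = -1.927, b = -0.999

With design matrix X, XᵀX = [[4, 477]; [477, 133339]] and Xᵀs = [-484, -134060]ᵀ.
Δ = 4·133339 − 477² = 305827.
a = ((-484)·133339 − 477·(-134060))/305827 = -589456/305827; b = (4·(-134060) − 477·(-484))/305827 = -305372/305827.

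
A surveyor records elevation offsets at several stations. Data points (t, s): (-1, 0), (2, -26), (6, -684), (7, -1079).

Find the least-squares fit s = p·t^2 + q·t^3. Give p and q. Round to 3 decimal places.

p = -0.798, q = -3.032

Compute the Gram sums: Σt^2·t^2 = 3714, Σt^2·t^3 = 24614, Σt^3·t^3 = 164370.
Right-hand side: Σt^2·s = -77599, Σt^3·s = -518049.
Determinant 3714·164370 − 24614² = 4621184.
p = ((-77599)·164370 − 24614·(-518049))/4621184 = -461193/577648; q = (3714·(-518049) − 24614·(-77599))/4621184 = -1751525/577648.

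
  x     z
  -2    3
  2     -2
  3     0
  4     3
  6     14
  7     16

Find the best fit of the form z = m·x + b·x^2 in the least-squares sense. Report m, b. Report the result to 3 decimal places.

m = -1.151, b = 0.514

Setting ∂/∂m … = 0 gives: 118·m + 650·b = 198;  650·m + 4066·b = 1340.
(Σx·x = 118, Σx·x^2 = 650, Σx^2·x^2 = 4066, Σx·z = 198, Σx^2·z = 1340.)
Eliminating b: 4066·(row 1) − 650·(row 2) gives 57288·m = 4066·198 − 650·1340 = -65932, so m = -16483/14322.
Then b = (1340 − 650·(-16483/14322))/4066 = 7355/14322.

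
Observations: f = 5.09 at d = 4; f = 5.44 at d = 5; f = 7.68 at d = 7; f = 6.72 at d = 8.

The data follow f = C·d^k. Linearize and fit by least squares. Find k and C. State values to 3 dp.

k = 0.531, C = 2.420

Linearized form: ln f = k·ln d + ln C. From the 4 transformed points,
AᵀA = [[12.6227, 7.0211]; [7.0211, 4]], rhs = [12.9104, 7.2648]ᵀ  (here Σln d = 7.0211, Σ(ln d)² = 12.6227, Σln f = 7.2648, Σln d·ln f = 12.9104).
Slope k = (n·Σln d·ln f − Σln d·Σln f)/(n·Σ(ln d)² − (Σln d)²) = (4·12.9104 − 7.0211·7.2648)/1.1954 = 0.53131; ln C = (Σln f − k·Σln d)/n = 0.88359, so C = exp(0.88359) = 2.41958.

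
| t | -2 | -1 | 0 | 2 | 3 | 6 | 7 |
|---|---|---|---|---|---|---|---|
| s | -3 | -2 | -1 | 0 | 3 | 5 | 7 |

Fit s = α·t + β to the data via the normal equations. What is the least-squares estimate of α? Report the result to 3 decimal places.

α = 1.083

Normal-equation sums: Σt·t = 103, Σt = 15, Σ1 = 7.
And Σt·s = 96, Σs = 9.
Normal equations: [[103, 15]; [15, 7]]·[α, β]ᵀ = [96, 9]ᵀ.
Eliminating β: 7·(row 1) − 15·(row 2) gives 496·α = 7·96 − 15·9 = 537, so α = 537/496.
Then β = (9 − 15·(537/496))/7 = -513/496.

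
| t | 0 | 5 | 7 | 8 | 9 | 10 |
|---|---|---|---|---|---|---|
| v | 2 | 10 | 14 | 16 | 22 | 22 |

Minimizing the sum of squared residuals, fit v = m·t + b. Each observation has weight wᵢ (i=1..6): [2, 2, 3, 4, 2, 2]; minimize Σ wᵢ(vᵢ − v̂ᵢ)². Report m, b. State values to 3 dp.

m = 2.032, b = 0.854

The normal system AᵀWA·[m, b]ᵀ = AᵀWv is [[815, 101]; [101, 15]]·[m, b]ᵀ = [1742, 218]ᵀ.
Eliminating b: 15·(row 1) − 101·(row 2) gives 2024·m = 15·1742 − 101·218 = 4112, so m = 514/253.
Then b = (218 − 101·(514/253))/15 = 216/253.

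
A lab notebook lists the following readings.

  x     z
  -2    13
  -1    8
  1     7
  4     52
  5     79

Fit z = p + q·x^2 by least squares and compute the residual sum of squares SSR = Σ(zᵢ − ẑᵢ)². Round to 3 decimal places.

SSR = 9.067

Normal-equation sums: Σ1 = 5, Σx^2 = 47, Σx^2·x^2 = 899.
For Mᵀz: Σz = 159, Σx^2·z = 2874.
Normal equations: [[5, 47]; [47, 899]]·[p, q]ᵀ = [159, 2874]ᵀ.
Eliminating q: 899·(row 1) − 47·(row 2) gives 2286·p = 899·159 − 47·2874 = 7863, so p = 2621/762.
Then q = (2874 − 47·(2621/762))/899 = 2299/762.
Residuals: -637/254, 196/127, 69/127, 73/254, 17/127; SSR = 2303/254.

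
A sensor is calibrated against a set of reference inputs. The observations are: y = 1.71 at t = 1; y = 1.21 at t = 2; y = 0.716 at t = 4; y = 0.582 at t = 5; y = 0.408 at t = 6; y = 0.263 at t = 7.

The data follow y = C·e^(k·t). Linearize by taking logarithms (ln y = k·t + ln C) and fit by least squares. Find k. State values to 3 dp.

k = -0.296

With ln yᵢ as the transformed response and tᵢ as the regressor:
Σt = 25.0000, Σ(t)² = 131.0000, Σln y = -2.3803, Σt·ln y = -17.8531.
Equations: 131.0000·k + 25.0000·ln C = -17.8531;  25.0000·k + 6·ln C = -2.3803.
Slope k = (n·Σt·ln y − Σt·Σln y)/(n·Σ(t)² − (Σt)²) = (6·-17.8531 − 25.0000·-2.3803)/161.0000 = -0.29572; ln C = (Σln y − k·Σt)/n = 0.83543.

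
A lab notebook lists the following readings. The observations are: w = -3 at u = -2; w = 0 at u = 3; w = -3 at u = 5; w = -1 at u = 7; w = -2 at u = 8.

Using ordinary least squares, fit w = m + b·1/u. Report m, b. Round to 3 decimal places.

Setting ∂/∂m … = 0 gives: 5·m + (253/840)·b = -9;  (253/840)·m + (308449/705600)·b = 71/140.
Eliminating b: (308449/705600)·(row 1) − (253/840)·(row 2) gives (369559/176400)·m = (308449/705600)·(-9) − (253/840)·(71/140) = -961273/235200, so m = -2883819/1478236.
Then b = ((71/140) − (253/840)·(-2883819/1478236))/(308449/705600) = 925470/369559.

m = -1.951, b = 2.504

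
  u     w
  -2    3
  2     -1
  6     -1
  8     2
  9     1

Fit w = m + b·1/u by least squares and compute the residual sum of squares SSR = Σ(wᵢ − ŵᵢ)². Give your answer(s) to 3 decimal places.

SSR = 4.148

With design matrix M, MᵀM = [[5, 29/72]; [29/72, 2881/5184]] and Mᵀw = [4, -65/36]ᵀ.
Eliminating b: (2881/5184)·(row 1) − (29/72)·(row 2) gives (3391/1296)·m = (2881/5184)·4 − (29/72)·(-65/36) = 2549/864, so m = 7647/6782.
Then b = ((-65/36) − (29/72)·(7647/6782))/(2881/5184) = -13788/3391.
Residuals: -1089/6782, -641/6782, -9833/6782, 4682/3391, 2199/6782; SSR = 14067/3391.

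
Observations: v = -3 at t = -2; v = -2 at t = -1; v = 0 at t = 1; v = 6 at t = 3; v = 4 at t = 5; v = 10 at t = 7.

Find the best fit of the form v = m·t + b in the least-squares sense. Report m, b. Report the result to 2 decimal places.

m = 1.37, b = -0.47

Entries of MᵀM: Σt·t = 89, Σt = 13, Σ1 = 6.
Moment sums: Σt·v = 116, Σv = 15.
Determinant 89·6 − 13² = 365.
m = (116·6 − 13·15)/365 = 501/365; b = (89·15 − 13·116)/365 = -173/365.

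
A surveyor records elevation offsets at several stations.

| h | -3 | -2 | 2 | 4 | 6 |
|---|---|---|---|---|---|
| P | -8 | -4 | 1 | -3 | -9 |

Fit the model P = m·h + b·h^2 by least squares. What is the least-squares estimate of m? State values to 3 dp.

Entries of MᵀM: Σh·h = 69, Σh·h^2 = 253, Σh^2·h^2 = 1665.
For MᵀP: Σh·P = -32, Σh^2·P = -456.
Δ = 69·1665 − 253² = 50876.
m = ((-32)·1665 − 253·(-456))/50876 = 15522/12719; b = (69·(-456) − 253·(-32))/50876 = -254/553.

m = 1.220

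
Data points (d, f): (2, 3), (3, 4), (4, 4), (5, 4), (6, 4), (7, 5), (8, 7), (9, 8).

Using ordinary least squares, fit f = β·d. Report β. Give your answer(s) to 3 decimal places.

Setting ∂/∂β … = 0 gives: 284·β = 241.
Hence β = 241 / 284 ≈ 0.848592.

β = 0.849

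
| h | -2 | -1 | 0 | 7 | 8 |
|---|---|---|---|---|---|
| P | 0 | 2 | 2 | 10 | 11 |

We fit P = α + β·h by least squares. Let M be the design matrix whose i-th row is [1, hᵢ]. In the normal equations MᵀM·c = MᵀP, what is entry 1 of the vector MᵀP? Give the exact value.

25

Entry 1 ↔ basis 1, so (MᵀP)_{1} = Σᵢ Pᵢ = (1)·(0) + (1)·(2) + (1)·(2) + (1)·(10) + (1)·(11) = 25.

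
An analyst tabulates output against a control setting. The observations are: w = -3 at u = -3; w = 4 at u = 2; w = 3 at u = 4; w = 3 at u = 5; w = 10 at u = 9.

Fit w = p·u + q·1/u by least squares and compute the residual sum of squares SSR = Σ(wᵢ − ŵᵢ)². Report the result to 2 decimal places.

SSR = 9.14

Compute the Gram sums: Σu·u = 135, Σu·1/u = 5, Σ1/u·1/u = 15421/32400.
For Aᵀw: Σu·w = 134, Σ1/u·w = 983/180.
AᵀA·[p, q]ᵀ = Aᵀw becomes [[135, 5]; [5, 15421/32400]]·[p, q]ᵀ = [134, 983/180]ᵀ.
Eliminating q: (15421/32400)·(row 1) − 5·(row 2) gives (9421/240)·p = (15421/32400)·134 − 5·(983/180) = 590857/16200, so p = 1181714/1271835.
Then q = ((983/180) − 5·(1181714/1271835))/(15421/32400) = 16140/9421.
Residuals: 151979/423945, 1634462/1271835, -1456076/1271835, -505769/254367, 204536/141315; SSR = 11623514/1271835.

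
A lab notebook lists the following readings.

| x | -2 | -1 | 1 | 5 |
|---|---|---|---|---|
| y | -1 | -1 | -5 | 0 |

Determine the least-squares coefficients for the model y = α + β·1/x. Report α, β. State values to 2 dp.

With design matrix A, AᵀA = [[4, -3/10]; [-3/10, 229/100]] and Aᵀy = [-7, -7/2]ᵀ.
Eliminating β: (229/100)·(row 1) − (-3/10)·(row 2) gives (907/100)·α = (229/100)·(-7) − (-3/10)·(-7/2) = -427/25, so α = -1708/907.
Then β = ((-7/2) − (-3/10)·(-1708/907))/(229/100) = -1610/907.

α = -1.88, β = -1.78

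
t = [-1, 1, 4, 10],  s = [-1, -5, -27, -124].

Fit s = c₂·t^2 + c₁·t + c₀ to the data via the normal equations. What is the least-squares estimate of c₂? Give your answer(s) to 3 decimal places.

c₂ = -1.000

Normal-equation sums: Σt^2·t^2 = 10258, Σt^2·t = 1064, Σt^2 = 118, Σt·t = 118, Σt = 14, Σ1 = 4.
Right-hand side: Σt^2·s = -12838, Σt·s = -1352, Σs = -157.
Inverting the 3×3 Gram matrix, [c₂, c₁, c₀]ᵀ = [-4869/4868, -10679/4868, -10057/4868]ᵀ.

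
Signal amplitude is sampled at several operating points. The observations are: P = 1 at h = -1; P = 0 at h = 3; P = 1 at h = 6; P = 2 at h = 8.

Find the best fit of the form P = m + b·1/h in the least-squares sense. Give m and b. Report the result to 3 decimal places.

m = 0.983, b = -0.186

Entries of AᵀA: Σ1 = 4, Σ1/h = -3/8, Σ1/h·1/h = 665/576.
Right-hand side: ΣP = 4, Σ1/h·P = -7/12.
AᵀA·[m, b]ᵀ = AᵀP becomes [[4, -3/8]; [-3/8, 665/576]]·[m, b]ᵀ = [4, -7/12]ᵀ.
Δ = 4·(665/576) − (-3/8)² = 2579/576.
m = (4·(665/576) − (-3/8)·(-7/12))/(2579/576) = 2534/2579; b = (4·(-7/12) − (-3/8)·4)/(2579/576) = -480/2579.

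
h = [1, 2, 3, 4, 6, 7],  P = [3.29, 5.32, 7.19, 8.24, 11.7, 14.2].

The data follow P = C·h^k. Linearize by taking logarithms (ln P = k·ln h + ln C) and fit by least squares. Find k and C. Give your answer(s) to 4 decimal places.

Taking logs, ln P = k·ln h + ln C, so regress ln P on ln h.
AᵀA = [[10.6062, 6.9157]; [6.9157, 6]], rhs = [15.8195, 12.0569]ᵀ  (here Σln h = 6.9157, Σ(ln h)² = 10.6062, Σln P = 12.0569, Σln h·ln P = 15.8195).
Δ = 10.6062·6 − (6.9157)² = 15.8099; k = (15.8195·6 − 6.9157·12.0569)/15.8099 = 0.72959, ln C = (10.6062·12.0569 − 6.9157·15.8195)/15.8099 = 1.16854, so C = exp(1.16854) = 3.21730.

k = 0.7296, C = 3.2173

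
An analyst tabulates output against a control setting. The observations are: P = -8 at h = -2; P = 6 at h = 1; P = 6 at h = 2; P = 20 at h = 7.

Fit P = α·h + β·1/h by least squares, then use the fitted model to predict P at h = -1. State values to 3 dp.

P̂ = -5.885

Entries of MᵀM: Σh·h = 58, Σh·1/h = 4, Σ1/h·1/h = 149/98.
Moment sums: Σh·P = 174, Σ1/h·P = 111/7.
Normal equations: [[58, 4]; [4, 149/98]]·[α, β]ᵀ = [174, 111/7]ᵀ.
Eliminating β: (149/98)·(row 1) − 4·(row 2) gives (3537/49)·α = (149/98)·174 − 4·(111/7) = 9855/49, so α = 365/131.
Then β = ((111/7) − 4·(365/131))/(149/98) = 406/131.
At h = -1: P̂ = (365/131)·(-1) + (406/131)·(-1) = -771/131.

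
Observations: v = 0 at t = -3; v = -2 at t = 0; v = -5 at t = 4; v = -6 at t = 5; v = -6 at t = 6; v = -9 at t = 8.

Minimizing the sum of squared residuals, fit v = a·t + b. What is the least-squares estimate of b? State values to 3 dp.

b = -2.080

The normal system XᵀX·[a, b]ᵀ = Xᵀv is [[150, 20]; [20, 6]]·[a, b]ᵀ = [-158, -28]ᵀ.
det = 150·6 − 20² = 500.
a = ((-158)·6 − 20·(-28))/500 = -97/125; b = (150·(-28) − 20·(-158))/500 = -52/25.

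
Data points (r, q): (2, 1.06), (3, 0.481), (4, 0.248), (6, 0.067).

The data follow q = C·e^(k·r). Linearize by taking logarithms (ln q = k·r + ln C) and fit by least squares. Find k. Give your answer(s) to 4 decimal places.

Let Y = ln q. Fitting Y = k·r + ln C by least squares:
AᵀA = [[65.0000, 15.0000]; [15.0000, 4]], rhs = [-23.8748, -4.7710]ᵀ  (here Σr = 15.0000, Σ(r)² = 65.0000, Σln q = -4.7710, Σr·ln q = -23.8748).
Δ = 65.0000·4 − (15.0000)² = 35.0000; k = (-23.8748·4 − 15.0000·-4.7710)/35.0000 = -0.68383, ln C = (65.0000·-4.7710 − 15.0000·-23.8748)/35.0000 = 1.37162.

k = -0.6838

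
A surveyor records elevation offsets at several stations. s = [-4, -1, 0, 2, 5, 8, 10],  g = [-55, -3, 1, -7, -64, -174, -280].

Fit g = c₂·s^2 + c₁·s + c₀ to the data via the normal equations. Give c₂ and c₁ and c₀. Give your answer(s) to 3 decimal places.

c₂ = -3.011, c₁ = 2.035, c₀ = 1.385

The normal equations are: 14994·c₂ + 1580·c₁ + 210·c₀ = -41647;  1580·c₂ + 210·c₁ + 20·c₀ = -4303;  210·c₂ + 20·c₁ + 7·c₀ = -582.
Row-reducing yields c₂ = -776871/257978, c₁ = 374929/184270, c₀ = 178693/128989.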